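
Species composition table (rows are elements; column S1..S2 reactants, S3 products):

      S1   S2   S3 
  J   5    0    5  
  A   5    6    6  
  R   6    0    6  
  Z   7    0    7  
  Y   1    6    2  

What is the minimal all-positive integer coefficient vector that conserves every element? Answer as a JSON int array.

J: 6·5+1·0 = 30 | 6·5 = 30
A: 6·5+1·6 = 36 | 6·6 = 36
R: 6·6+1·0 = 36 | 6·6 = 36
Z: 6·7+1·0 = 42 | 6·7 = 42
Y: 6·1+1·6 = 12 | 6·2 = 12
gcd(6,1,6) = 1

Coefficients: [6, 1, 6]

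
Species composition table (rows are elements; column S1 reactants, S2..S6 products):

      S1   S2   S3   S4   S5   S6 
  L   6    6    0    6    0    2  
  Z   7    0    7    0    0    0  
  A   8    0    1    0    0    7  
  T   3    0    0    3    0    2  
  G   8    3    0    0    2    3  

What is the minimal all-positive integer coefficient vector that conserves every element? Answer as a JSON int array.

Coefficients: [3, 1, 3, 1, 6, 3]

L: 3·6 = 18 | 1·6+3·0+1·6+6·0+3·2 = 18
Z: 3·7 = 21 | 1·0+3·7+1·0+6·0+3·0 = 21
A: 3·8 = 24 | 1·0+3·1+1·0+6·0+3·7 = 24
T: 3·3 = 9 | 1·0+3·0+1·3+6·0+3·2 = 9
G: 3·8 = 24 | 1·3+3·0+1·0+6·2+3·3 = 24
gcd(3,1,3,1,6,3) = 1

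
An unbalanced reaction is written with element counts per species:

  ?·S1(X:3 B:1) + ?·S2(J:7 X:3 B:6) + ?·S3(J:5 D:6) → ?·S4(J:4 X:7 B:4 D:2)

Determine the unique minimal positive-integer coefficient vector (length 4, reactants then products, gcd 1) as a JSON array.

Coefficients: [6, 1, 1, 3]

J: 6·0+1·7+1·5 = 12 | 3·4 = 12
X: 6·3+1·3+1·0 = 21 | 3·7 = 21
B: 6·1+1·6+1·0 = 12 | 3·4 = 12
D: 6·0+1·0+1·6 = 6 | 3·2 = 6
gcd(6,1,1,3) = 1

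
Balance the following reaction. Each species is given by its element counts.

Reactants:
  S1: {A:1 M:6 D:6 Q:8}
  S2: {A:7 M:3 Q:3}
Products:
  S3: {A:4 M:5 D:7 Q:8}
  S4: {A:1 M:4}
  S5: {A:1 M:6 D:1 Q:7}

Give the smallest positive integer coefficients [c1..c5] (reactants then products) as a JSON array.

A: 5·1+2·7 = 19 | 4·4+1·1+2·1 = 19
M: 5·6+2·3 = 36 | 4·5+1·4+2·6 = 36
D: 5·6+2·0 = 30 | 4·7+1·0+2·1 = 30
Q: 5·8+2·3 = 46 | 4·8+1·0+2·7 = 46
gcd(5,2,4,1,2) = 1

Coefficients: [5, 2, 4, 1, 2]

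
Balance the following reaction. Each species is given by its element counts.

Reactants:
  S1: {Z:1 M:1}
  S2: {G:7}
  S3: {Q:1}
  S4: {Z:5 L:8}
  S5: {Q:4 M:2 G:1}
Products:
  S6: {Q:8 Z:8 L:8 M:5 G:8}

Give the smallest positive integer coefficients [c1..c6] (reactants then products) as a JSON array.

Q: 3·0+1·0+4·1+1·0+1·4 = 8 | 1·8 = 8
Z: 3·1+1·0+4·0+1·5+1·0 = 8 | 1·8 = 8
L: 3·0+1·0+4·0+1·8+1·0 = 8 | 1·8 = 8
M: 3·1+1·0+4·0+1·0+1·2 = 5 | 1·5 = 5
G: 3·0+1·7+4·0+1·0+1·1 = 8 | 1·8 = 8
gcd(3,1,4,1,1,1) = 1

Coefficients: [3, 1, 4, 1, 1, 1]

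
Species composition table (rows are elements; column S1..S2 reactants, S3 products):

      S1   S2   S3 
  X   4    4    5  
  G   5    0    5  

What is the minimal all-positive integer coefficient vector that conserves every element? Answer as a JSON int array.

X: 4·4+1·4 = 20 | 4·5 = 20
G: 4·5+1·0 = 20 | 4·5 = 20
gcd(4,1,4) = 1

Coefficients: [4, 1, 4]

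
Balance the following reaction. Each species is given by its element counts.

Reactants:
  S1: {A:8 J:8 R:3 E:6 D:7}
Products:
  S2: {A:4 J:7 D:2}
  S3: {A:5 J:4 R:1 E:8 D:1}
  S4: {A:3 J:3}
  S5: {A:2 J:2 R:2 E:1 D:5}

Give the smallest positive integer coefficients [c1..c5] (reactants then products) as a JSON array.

Coefficients: [5, 1, 3, 3, 6]

A: 5·8 = 40 | 1·4+3·5+3·3+6·2 = 40
J: 5·8 = 40 | 1·7+3·4+3·3+6·2 = 40
R: 5·3 = 15 | 1·0+3·1+3·0+6·2 = 15
E: 5·6 = 30 | 1·0+3·8+3·0+6·1 = 30
D: 5·7 = 35 | 1·2+3·1+3·0+6·5 = 35
gcd(5,1,3,3,6) = 1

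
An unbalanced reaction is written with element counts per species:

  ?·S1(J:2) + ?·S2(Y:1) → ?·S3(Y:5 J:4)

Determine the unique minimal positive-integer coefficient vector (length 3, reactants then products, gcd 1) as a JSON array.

Y: 2·0+5·1 = 5 | 1·5 = 5
J: 2·2+5·0 = 4 | 1·4 = 4
gcd(2,5,1) = 1

Coefficients: [2, 5, 1]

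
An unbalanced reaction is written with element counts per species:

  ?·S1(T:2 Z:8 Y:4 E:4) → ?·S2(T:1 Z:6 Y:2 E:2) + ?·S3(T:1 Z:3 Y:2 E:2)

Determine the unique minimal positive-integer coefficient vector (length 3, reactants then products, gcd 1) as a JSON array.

T: 3·2 = 6 | 2·1+4·1 = 6
Z: 3·8 = 24 | 2·6+4·3 = 24
Y: 3·4 = 12 | 2·2+4·2 = 12
E: 3·4 = 12 | 2·2+4·2 = 12
gcd(3,2,4) = 1

Coefficients: [3, 2, 4]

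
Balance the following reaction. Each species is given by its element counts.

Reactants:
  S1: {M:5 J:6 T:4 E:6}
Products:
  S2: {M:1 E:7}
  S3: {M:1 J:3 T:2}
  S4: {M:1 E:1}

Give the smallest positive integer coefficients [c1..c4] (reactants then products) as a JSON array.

Coefficients: [2, 1, 4, 5]

M: 2·5 = 10 | 1·1+4·1+5·1 = 10
J: 2·6 = 12 | 1·0+4·3+5·0 = 12
T: 2·4 = 8 | 1·0+4·2+5·0 = 8
E: 2·6 = 12 | 1·7+4·0+5·1 = 12
gcd(2,1,4,5) = 1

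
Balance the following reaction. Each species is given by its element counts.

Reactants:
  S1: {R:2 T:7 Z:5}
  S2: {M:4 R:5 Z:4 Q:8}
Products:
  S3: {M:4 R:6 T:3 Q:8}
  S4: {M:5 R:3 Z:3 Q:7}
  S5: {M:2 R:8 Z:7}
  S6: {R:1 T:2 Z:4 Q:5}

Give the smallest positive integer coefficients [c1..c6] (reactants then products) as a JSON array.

Coefficients: [1, 4, 1, 2, 1, 2]

M: 1·0+4·4 = 16 | 1·4+2·5+1·2+2·0 = 16
R: 1·2+4·5 = 22 | 1·6+2·3+1·8+2·1 = 22
T: 1·7+4·0 = 7 | 1·3+2·0+1·0+2·2 = 7
Z: 1·5+4·4 = 21 | 1·0+2·3+1·7+2·4 = 21
Q: 1·0+4·8 = 32 | 1·8+2·7+1·0+2·5 = 32
gcd(1,4,1,2,1,2) = 1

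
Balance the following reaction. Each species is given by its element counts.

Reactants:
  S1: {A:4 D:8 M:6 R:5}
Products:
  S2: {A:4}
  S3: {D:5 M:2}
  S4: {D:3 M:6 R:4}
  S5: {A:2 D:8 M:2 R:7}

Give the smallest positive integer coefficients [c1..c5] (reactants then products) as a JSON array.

A: 6·4 = 24 | 5·4+4·0+4·0+2·2 = 24
D: 6·8 = 48 | 5·0+4·5+4·3+2·8 = 48
M: 6·6 = 36 | 5·0+4·2+4·6+2·2 = 36
R: 6·5 = 30 | 5·0+4·0+4·4+2·7 = 30
gcd(6,5,4,4,2) = 1

Coefficients: [6, 5, 4, 4, 2]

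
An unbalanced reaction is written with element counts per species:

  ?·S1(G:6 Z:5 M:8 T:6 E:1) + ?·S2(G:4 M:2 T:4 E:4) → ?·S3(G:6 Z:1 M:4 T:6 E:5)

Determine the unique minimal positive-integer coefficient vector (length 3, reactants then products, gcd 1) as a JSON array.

Coefficients: [1, 6, 5]

G: 1·6+6·4 = 30 | 5·6 = 30
Z: 1·5+6·0 = 5 | 5·1 = 5
M: 1·8+6·2 = 20 | 5·4 = 20
T: 1·6+6·4 = 30 | 5·6 = 30
E: 1·1+6·4 = 25 | 5·5 = 25
gcd(1,6,5) = 1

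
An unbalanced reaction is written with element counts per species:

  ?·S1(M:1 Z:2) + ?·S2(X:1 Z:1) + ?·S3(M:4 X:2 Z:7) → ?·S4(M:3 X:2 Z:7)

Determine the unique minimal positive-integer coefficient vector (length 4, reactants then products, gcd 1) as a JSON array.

Coefficients: [5, 4, 1, 3]

M: 5·1+4·0+1·4 = 9 | 3·3 = 9
X: 5·0+4·1+1·2 = 6 | 3·2 = 6
Z: 5·2+4·1+1·7 = 21 | 3·7 = 21
gcd(5,4,1,3) = 1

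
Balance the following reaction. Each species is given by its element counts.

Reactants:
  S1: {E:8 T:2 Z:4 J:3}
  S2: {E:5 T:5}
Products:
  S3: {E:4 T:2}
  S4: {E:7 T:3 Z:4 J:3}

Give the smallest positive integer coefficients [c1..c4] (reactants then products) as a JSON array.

E: 5·8+3·5 = 55 | 5·4+5·7 = 55
T: 5·2+3·5 = 25 | 5·2+5·3 = 25
Z: 5·4+3·0 = 20 | 5·0+5·4 = 20
J: 5·3+3·0 = 15 | 5·0+5·3 = 15
gcd(5,3,5,5) = 1

Coefficients: [5, 3, 5, 5]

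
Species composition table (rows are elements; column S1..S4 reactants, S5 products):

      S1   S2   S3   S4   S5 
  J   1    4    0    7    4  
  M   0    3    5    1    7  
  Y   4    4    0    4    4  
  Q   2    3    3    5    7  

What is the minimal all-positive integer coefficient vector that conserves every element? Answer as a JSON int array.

Coefficients: [2, 1, 6, 2, 5]

J: 2·1+1·4+6·0+2·7 = 20 | 5·4 = 20
M: 2·0+1·3+6·5+2·1 = 35 | 5·7 = 35
Y: 2·4+1·4+6·0+2·4 = 20 | 5·4 = 20
Q: 2·2+1·3+6·3+2·5 = 35 | 5·7 = 35
gcd(2,1,6,2,5) = 1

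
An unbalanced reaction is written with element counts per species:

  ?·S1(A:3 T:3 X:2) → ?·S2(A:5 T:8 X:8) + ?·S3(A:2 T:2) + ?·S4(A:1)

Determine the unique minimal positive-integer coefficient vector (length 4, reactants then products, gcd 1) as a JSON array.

Coefficients: [4, 1, 2, 3]

A: 4·3 = 12 | 1·5+2·2+3·1 = 12
T: 4·3 = 12 | 1·8+2·2+3·0 = 12
X: 4·2 = 8 | 1·8+2·0+3·0 = 8
gcd(4,1,2,3) = 1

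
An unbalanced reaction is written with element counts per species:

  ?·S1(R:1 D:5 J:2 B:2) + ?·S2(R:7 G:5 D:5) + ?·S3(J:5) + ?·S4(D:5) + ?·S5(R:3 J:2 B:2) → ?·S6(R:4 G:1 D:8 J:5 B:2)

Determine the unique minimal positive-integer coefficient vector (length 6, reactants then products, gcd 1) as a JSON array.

Coefficients: [1, 1, 3, 6, 4, 5]

R: 1·1+1·7+3·0+6·0+4·3 = 20 | 5·4 = 20
G: 1·0+1·5+3·0+6·0+4·0 = 5 | 5·1 = 5
D: 1·5+1·5+3·0+6·5+4·0 = 40 | 5·8 = 40
J: 1·2+1·0+3·5+6·0+4·2 = 25 | 5·5 = 25
B: 1·2+1·0+3·0+6·0+4·2 = 10 | 5·2 = 10
gcd(1,1,3,6,4,5) = 1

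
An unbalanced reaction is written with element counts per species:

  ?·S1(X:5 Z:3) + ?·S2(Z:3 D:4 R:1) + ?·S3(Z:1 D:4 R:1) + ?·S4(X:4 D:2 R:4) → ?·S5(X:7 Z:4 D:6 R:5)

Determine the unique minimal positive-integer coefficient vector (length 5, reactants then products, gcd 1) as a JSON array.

X: 3·5+3·0+2·0+5·4 = 35 | 5·7 = 35
Z: 3·3+3·3+2·1+5·0 = 20 | 5·4 = 20
D: 3·0+3·4+2·4+5·2 = 30 | 5·6 = 30
R: 3·0+3·1+2·1+5·4 = 25 | 5·5 = 25
gcd(3,3,2,5,5) = 1

Coefficients: [3, 3, 2, 5, 5]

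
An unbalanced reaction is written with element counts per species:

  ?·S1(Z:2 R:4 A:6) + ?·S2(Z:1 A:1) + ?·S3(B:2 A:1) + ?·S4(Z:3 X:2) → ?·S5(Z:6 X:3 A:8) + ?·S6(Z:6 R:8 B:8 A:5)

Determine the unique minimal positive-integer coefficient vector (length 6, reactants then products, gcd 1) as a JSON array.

Coefficients: [2, 5, 4, 3, 2, 1]

Z: 2·2+5·1+4·0+3·3 = 18 | 2·6+1·6 = 18
X: 2·0+5·0+4·0+3·2 = 6 | 2·3+1·0 = 6
R: 2·4+5·0+4·0+3·0 = 8 | 2·0+1·8 = 8
B: 2·0+5·0+4·2+3·0 = 8 | 2·0+1·8 = 8
A: 2·6+5·1+4·1+3·0 = 21 | 2·8+1·5 = 21
gcd(2,5,4,3,2,1) = 1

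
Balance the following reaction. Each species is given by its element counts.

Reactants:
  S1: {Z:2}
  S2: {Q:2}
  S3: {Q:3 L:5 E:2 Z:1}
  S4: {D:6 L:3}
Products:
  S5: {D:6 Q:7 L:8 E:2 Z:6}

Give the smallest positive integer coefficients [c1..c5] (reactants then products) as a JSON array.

Coefficients: [5, 4, 2, 2, 2]

D: 5·0+4·0+2·0+2·6 = 12 | 2·6 = 12
Q: 5·0+4·2+2·3+2·0 = 14 | 2·7 = 14
L: 5·0+4·0+2·5+2·3 = 16 | 2·8 = 16
E: 5·0+4·0+2·2+2·0 = 4 | 2·2 = 4
Z: 5·2+4·0+2·1+2·0 = 12 | 2·6 = 12
gcd(5,4,2,2,2) = 1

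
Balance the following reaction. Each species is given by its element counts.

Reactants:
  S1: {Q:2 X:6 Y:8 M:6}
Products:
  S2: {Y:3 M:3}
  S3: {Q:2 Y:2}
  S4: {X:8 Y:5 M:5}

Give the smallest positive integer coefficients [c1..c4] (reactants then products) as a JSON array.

Coefficients: [4, 3, 4, 3]

Q: 4·2 = 8 | 3·0+4·2+3·0 = 8
X: 4·6 = 24 | 3·0+4·0+3·8 = 24
Y: 4·8 = 32 | 3·3+4·2+3·5 = 32
M: 4·6 = 24 | 3·3+4·0+3·5 = 24
gcd(4,3,4,3) = 1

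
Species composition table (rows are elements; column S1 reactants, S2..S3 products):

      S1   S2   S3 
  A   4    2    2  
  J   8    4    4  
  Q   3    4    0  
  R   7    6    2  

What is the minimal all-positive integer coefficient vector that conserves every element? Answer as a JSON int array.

A: 4·4 = 16 | 3·2+5·2 = 16
J: 4·8 = 32 | 3·4+5·4 = 32
Q: 4·3 = 12 | 3·4+5·0 = 12
R: 4·7 = 28 | 3·6+5·2 = 28
gcd(4,3,5) = 1

Coefficients: [4, 3, 5]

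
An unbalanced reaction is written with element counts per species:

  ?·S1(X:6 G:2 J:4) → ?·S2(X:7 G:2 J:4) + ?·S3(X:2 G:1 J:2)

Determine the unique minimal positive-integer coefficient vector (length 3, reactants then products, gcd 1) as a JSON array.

Coefficients: [3, 2, 2]

X: 3·6 = 18 | 2·7+2·2 = 18
G: 3·2 = 6 | 2·2+2·1 = 6
J: 3·4 = 12 | 2·4+2·2 = 12
gcd(3,2,2) = 1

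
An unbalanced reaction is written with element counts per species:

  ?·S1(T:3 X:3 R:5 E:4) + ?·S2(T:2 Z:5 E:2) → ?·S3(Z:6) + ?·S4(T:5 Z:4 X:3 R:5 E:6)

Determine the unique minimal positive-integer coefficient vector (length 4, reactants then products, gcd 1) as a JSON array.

T: 6·3+6·2 = 30 | 1·0+6·5 = 30
Z: 6·0+6·5 = 30 | 1·6+6·4 = 30
X: 6·3+6·0 = 18 | 1·0+6·3 = 18
R: 6·5+6·0 = 30 | 1·0+6·5 = 30
E: 6·4+6·2 = 36 | 1·0+6·6 = 36
gcd(6,6,1,6) = 1

Coefficients: [6, 6, 1, 6]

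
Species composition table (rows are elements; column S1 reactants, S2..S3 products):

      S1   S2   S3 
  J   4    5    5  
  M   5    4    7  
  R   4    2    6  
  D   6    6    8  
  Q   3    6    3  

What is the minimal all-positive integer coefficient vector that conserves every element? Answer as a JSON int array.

J: 5·4 = 20 | 1·5+3·5 = 20
M: 5·5 = 25 | 1·4+3·7 = 25
R: 5·4 = 20 | 1·2+3·6 = 20
D: 5·6 = 30 | 1·6+3·8 = 30
Q: 5·3 = 15 | 1·6+3·3 = 15
gcd(5,1,3) = 1

Coefficients: [5, 1, 3]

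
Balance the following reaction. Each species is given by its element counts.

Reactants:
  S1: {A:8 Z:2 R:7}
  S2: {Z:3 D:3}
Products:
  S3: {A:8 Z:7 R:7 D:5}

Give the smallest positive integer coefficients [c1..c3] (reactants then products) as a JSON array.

A: 3·8+5·0 = 24 | 3·8 = 24
Z: 3·2+5·3 = 21 | 3·7 = 21
R: 3·7+5·0 = 21 | 3·7 = 21
D: 3·0+5·3 = 15 | 3·5 = 15
gcd(3,5,3) = 1

Coefficients: [3, 5, 3]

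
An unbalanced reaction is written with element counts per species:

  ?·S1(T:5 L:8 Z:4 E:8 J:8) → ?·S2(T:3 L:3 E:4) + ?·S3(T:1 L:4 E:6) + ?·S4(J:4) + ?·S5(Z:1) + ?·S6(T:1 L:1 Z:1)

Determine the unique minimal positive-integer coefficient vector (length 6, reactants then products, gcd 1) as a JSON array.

T: 2·5 = 10 | 1·3+2·1+4·0+3·0+5·1 = 10
L: 2·8 = 16 | 1·3+2·4+4·0+3·0+5·1 = 16
Z: 2·4 = 8 | 1·0+2·0+4·0+3·1+5·1 = 8
E: 2·8 = 16 | 1·4+2·6+4·0+3·0+5·0 = 16
J: 2·8 = 16 | 1·0+2·0+4·4+3·0+5·0 = 16
gcd(2,1,2,4,3,5) = 1

Coefficients: [2, 1, 2, 4, 3, 5]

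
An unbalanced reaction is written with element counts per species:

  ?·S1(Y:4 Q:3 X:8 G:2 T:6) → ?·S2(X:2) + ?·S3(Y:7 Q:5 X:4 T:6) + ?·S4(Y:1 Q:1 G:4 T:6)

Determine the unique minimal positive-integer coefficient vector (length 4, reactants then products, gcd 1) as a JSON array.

Coefficients: [2, 6, 1, 1]

Y: 2·4 = 8 | 6·0+1·7+1·1 = 8
Q: 2·3 = 6 | 6·0+1·5+1·1 = 6
X: 2·8 = 16 | 6·2+1·4+1·0 = 16
G: 2·2 = 4 | 6·0+1·0+1·4 = 4
T: 2·6 = 12 | 6·0+1·6+1·6 = 12
gcd(2,6,1,1) = 1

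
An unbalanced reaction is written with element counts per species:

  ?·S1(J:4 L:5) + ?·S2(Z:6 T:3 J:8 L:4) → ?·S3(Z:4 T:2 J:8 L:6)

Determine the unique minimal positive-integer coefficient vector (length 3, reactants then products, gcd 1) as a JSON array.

Coefficients: [2, 2, 3]

Z: 2·0+2·6 = 12 | 3·4 = 12
T: 2·0+2·3 = 6 | 3·2 = 6
J: 2·4+2·8 = 24 | 3·8 = 24
L: 2·5+2·4 = 18 | 3·6 = 18
gcd(2,2,3) = 1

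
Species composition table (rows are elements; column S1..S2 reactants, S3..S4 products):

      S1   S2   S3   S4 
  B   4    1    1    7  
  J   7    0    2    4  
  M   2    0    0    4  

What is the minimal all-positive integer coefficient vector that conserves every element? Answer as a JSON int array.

B: 2·4+4·1 = 12 | 5·1+1·7 = 12
J: 2·7+4·0 = 14 | 5·2+1·4 = 14
M: 2·2+4·0 = 4 | 5·0+1·4 = 4
gcd(2,4,5,1) = 1

Coefficients: [2, 4, 5, 1]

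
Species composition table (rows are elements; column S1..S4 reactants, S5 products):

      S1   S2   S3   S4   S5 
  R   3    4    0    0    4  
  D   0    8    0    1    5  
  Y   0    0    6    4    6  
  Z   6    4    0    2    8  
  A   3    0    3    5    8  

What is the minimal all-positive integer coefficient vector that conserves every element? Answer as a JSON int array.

R: 4·3+3·4+2·0+6·0 = 24 | 6·4 = 24
D: 4·0+3·8+2·0+6·1 = 30 | 6·5 = 30
Y: 4·0+3·0+2·6+6·4 = 36 | 6·6 = 36
Z: 4·6+3·4+2·0+6·2 = 48 | 6·8 = 48
A: 4·3+3·0+2·3+6·5 = 48 | 6·8 = 48
gcd(4,3,2,6,6) = 1

Coefficients: [4, 3, 2, 6, 6]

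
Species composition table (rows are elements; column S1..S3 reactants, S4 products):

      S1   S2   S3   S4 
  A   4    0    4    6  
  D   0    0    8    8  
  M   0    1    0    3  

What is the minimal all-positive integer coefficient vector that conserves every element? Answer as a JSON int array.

Coefficients: [1, 6, 2, 2]

A: 1·4+6·0+2·4 = 12 | 2·6 = 12
D: 1·0+6·0+2·8 = 16 | 2·8 = 16
M: 1·0+6·1+2·0 = 6 | 2·3 = 6
gcd(1,6,2,2) = 1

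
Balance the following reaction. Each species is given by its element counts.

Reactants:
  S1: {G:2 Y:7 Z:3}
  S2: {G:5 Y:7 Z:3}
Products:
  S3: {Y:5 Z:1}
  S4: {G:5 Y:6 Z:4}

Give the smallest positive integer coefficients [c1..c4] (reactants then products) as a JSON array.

G: 5·2+2·5 = 20 | 5·0+4·5 = 20
Y: 5·7+2·7 = 49 | 5·5+4·6 = 49
Z: 5·3+2·3 = 21 | 5·1+4·4 = 21
gcd(5,2,5,4) = 1

Coefficients: [5, 2, 5, 4]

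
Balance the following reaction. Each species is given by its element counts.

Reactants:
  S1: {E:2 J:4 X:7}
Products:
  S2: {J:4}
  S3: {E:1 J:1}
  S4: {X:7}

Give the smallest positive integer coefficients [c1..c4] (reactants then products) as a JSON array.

E: 2·2 = 4 | 1·0+4·1+2·0 = 4
J: 2·4 = 8 | 1·4+4·1+2·0 = 8
X: 2·7 = 14 | 1·0+4·0+2·7 = 14
gcd(2,1,4,2) = 1

Coefficients: [2, 1, 4, 2]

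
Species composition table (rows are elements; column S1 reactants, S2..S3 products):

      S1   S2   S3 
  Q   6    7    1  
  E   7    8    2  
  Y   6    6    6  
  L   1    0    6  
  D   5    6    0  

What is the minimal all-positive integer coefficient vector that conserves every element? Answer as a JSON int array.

Coefficients: [6, 5, 1]

Q: 6·6 = 36 | 5·7+1·1 = 36
E: 6·7 = 42 | 5·8+1·2 = 42
Y: 6·6 = 36 | 5·6+1·6 = 36
L: 6·1 = 6 | 5·0+1·6 = 6
D: 6·5 = 30 | 5·6+1·0 = 30
gcd(6,5,1) = 1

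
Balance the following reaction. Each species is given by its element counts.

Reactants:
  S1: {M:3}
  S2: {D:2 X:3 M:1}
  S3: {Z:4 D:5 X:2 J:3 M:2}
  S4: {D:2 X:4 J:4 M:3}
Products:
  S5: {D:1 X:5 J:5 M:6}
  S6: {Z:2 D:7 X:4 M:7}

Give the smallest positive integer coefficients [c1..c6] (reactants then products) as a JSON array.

Z: 6·0+3·0+1·4+3·0 = 4 | 3·0+2·2 = 4
D: 6·0+3·2+1·5+3·2 = 17 | 3·1+2·7 = 17
X: 6·0+3·3+1·2+3·4 = 23 | 3·5+2·4 = 23
J: 6·0+3·0+1·3+3·4 = 15 | 3·5+2·0 = 15
M: 6·3+3·1+1·2+3·3 = 32 | 3·6+2·7 = 32
gcd(6,3,1,3,3,2) = 1

Coefficients: [6, 3, 1, 3, 3, 2]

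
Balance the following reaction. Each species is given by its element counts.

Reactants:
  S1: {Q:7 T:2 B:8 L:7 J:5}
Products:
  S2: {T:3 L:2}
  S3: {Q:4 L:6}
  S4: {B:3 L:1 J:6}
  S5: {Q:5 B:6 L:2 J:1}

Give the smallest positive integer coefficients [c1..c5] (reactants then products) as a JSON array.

Q: 6·7 = 42 | 4·0+3·4+4·0+6·5 = 42
T: 6·2 = 12 | 4·3+3·0+4·0+6·0 = 12
B: 6·8 = 48 | 4·0+3·0+4·3+6·6 = 48
L: 6·7 = 42 | 4·2+3·6+4·1+6·2 = 42
J: 6·5 = 30 | 4·0+3·0+4·6+6·1 = 30
gcd(6,4,3,4,6) = 1

Coefficients: [6, 4, 3, 4, 6]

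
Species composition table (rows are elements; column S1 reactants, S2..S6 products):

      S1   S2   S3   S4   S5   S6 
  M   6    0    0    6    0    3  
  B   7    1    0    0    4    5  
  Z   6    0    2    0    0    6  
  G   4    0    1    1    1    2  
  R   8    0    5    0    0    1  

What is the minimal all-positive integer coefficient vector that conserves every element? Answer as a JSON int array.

M: 4·6 = 24 | 6·0+6·0+3·6+3·0+2·3 = 24
B: 4·7 = 28 | 6·1+6·0+3·0+3·4+2·5 = 28
Z: 4·6 = 24 | 6·0+6·2+3·0+3·0+2·6 = 24
G: 4·4 = 16 | 6·0+6·1+3·1+3·1+2·2 = 16
R: 4·8 = 32 | 6·0+6·5+3·0+3·0+2·1 = 32
gcd(4,6,6,3,3,2) = 1

Coefficients: [4, 6, 6, 3, 3, 2]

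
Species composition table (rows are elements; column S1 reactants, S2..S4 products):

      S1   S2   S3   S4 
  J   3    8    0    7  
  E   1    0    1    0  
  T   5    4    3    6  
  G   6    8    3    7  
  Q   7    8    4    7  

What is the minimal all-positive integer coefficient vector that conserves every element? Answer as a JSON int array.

Coefficients: [5, 1, 5, 1]

J: 5·3 = 15 | 1·8+5·0+1·7 = 15
E: 5·1 = 5 | 1·0+5·1+1·0 = 5
T: 5·5 = 25 | 1·4+5·3+1·6 = 25
G: 5·6 = 30 | 1·8+5·3+1·7 = 30
Q: 5·7 = 35 | 1·8+5·4+1·7 = 35
gcd(5,1,5,1) = 1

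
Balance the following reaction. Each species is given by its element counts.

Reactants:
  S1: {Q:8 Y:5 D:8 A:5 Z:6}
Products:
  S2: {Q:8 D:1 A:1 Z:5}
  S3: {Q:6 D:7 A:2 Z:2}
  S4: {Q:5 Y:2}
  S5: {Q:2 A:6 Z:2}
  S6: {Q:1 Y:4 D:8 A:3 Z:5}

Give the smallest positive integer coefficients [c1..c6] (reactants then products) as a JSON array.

Q: 6·8 = 48 | 1·8+1·6+5·5+2·2+5·1 = 48
Y: 6·5 = 30 | 1·0+1·0+5·2+2·0+5·4 = 30
D: 6·8 = 48 | 1·1+1·7+5·0+2·0+5·8 = 48
A: 6·5 = 30 | 1·1+1·2+5·0+2·6+5·3 = 30
Z: 6·6 = 36 | 1·5+1·2+5·0+2·2+5·5 = 36
gcd(6,1,1,5,2,5) = 1

Coefficients: [6, 1, 1, 5, 2, 5]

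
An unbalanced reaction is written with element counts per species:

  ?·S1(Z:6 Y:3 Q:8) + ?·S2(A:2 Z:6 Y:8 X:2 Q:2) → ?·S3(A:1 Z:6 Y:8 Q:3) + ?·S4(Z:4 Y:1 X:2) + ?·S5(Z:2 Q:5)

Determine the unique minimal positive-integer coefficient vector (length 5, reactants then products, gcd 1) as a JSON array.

Coefficients: [3, 1, 2, 1, 4]

A: 3·0+1·2 = 2 | 2·1+1·0+4·0 = 2
Z: 3·6+1·6 = 24 | 2·6+1·4+4·2 = 24
Y: 3·3+1·8 = 17 | 2·8+1·1+4·0 = 17
X: 3·0+1·2 = 2 | 2·0+1·2+4·0 = 2
Q: 3·8+1·2 = 26 | 2·3+1·0+4·5 = 26
gcd(3,1,2,1,4) = 1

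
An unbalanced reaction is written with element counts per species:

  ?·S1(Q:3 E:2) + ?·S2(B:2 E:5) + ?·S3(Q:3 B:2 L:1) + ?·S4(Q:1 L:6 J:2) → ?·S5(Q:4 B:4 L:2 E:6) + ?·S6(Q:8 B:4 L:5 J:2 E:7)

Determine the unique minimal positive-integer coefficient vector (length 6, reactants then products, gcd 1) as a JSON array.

Coefficients: [2, 3, 3, 1, 2, 1]

Q: 2·3+3·0+3·3+1·1 = 16 | 2·4+1·8 = 16
B: 2·0+3·2+3·2+1·0 = 12 | 2·4+1·4 = 12
L: 2·0+3·0+3·1+1·6 = 9 | 2·2+1·5 = 9
J: 2·0+3·0+3·0+1·2 = 2 | 2·0+1·2 = 2
E: 2·2+3·5+3·0+1·0 = 19 | 2·6+1·7 = 19
gcd(2,3,3,1,2,1) = 1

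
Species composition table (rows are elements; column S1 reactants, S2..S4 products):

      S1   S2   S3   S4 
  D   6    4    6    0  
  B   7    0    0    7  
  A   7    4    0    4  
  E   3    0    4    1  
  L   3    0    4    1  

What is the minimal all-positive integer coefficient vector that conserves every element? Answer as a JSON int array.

D: 4·6 = 24 | 3·4+2·6+4·0 = 24
B: 4·7 = 28 | 3·0+2·0+4·7 = 28
A: 4·7 = 28 | 3·4+2·0+4·4 = 28
E: 4·3 = 12 | 3·0+2·4+4·1 = 12
L: 4·3 = 12 | 3·0+2·4+4·1 = 12
gcd(4,3,2,4) = 1

Coefficients: [4, 3, 2, 4]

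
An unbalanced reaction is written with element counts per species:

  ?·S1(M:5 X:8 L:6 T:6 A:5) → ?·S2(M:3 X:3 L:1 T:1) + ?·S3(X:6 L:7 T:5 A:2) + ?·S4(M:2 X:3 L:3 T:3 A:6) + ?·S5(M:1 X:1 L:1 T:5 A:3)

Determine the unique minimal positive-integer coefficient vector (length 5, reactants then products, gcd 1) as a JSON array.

M: 5·5 = 25 | 6·3+2·0+3·2+1·1 = 25
X: 5·8 = 40 | 6·3+2·6+3·3+1·1 = 40
L: 5·6 = 30 | 6·1+2·7+3·3+1·1 = 30
T: 5·6 = 30 | 6·1+2·5+3·3+1·5 = 30
A: 5·5 = 25 | 6·0+2·2+3·6+1·3 = 25
gcd(5,6,2,3,1) = 1

Coefficients: [5, 6, 2, 3, 1]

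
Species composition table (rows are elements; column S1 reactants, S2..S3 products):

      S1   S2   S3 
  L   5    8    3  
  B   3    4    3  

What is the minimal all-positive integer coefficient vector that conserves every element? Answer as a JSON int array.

L: 6·5 = 30 | 3·8+2·3 = 30
B: 6·3 = 18 | 3·4+2·3 = 18
gcd(6,3,2) = 1

Coefficients: [6, 3, 2]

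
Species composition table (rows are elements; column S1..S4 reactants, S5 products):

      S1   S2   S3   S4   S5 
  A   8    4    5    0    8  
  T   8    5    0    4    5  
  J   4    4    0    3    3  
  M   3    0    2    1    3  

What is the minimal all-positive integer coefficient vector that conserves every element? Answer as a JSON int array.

Coefficients: [2, 1, 4, 1, 5]

A: 2·8+1·4+4·5+1·0 = 40 | 5·8 = 40
T: 2·8+1·5+4·0+1·4 = 25 | 5·5 = 25
J: 2·4+1·4+4·0+1·3 = 15 | 5·3 = 15
M: 2·3+1·0+4·2+1·1 = 15 | 5·3 = 15
gcd(2,1,4,1,5) = 1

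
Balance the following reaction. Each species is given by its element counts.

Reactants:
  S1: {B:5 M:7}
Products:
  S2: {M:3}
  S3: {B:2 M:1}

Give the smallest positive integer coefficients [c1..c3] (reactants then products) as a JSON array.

B: 2·5 = 10 | 3·0+5·2 = 10
M: 2·7 = 14 | 3·3+5·1 = 14
gcd(2,3,5) = 1

Coefficients: [2, 3, 5]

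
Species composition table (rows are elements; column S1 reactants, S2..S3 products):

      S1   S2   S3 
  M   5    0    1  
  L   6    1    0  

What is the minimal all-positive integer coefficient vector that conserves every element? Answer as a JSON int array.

M: 1·5 = 5 | 6·0+5·1 = 5
L: 1·6 = 6 | 6·1+5·0 = 6
gcd(1,6,5) = 1

Coefficients: [1, 6, 5]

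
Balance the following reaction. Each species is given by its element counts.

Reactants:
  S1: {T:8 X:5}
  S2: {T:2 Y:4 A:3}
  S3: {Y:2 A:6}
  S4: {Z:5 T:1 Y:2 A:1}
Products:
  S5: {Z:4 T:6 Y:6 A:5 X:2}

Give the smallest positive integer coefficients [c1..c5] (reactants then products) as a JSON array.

Coefficients: [2, 5, 1, 4, 5]

Z: 2·0+5·0+1·0+4·5 = 20 | 5·4 = 20
T: 2·8+5·2+1·0+4·1 = 30 | 5·6 = 30
Y: 2·0+5·4+1·2+4·2 = 30 | 5·6 = 30
A: 2·0+5·3+1·6+4·1 = 25 | 5·5 = 25
X: 2·5+5·0+1·0+4·0 = 10 | 5·2 = 10
gcd(2,5,1,4,5) = 1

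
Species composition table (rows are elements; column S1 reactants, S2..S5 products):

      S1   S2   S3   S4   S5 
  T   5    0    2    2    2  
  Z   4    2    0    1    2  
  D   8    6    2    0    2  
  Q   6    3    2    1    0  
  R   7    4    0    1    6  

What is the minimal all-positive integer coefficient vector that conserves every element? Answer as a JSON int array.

T: 4·5 = 20 | 4·0+3·2+6·2+1·2 = 20
Z: 4·4 = 16 | 4·2+3·0+6·1+1·2 = 16
D: 4·8 = 32 | 4·6+3·2+6·0+1·2 = 32
Q: 4·6 = 24 | 4·3+3·2+6·1+1·0 = 24
R: 4·7 = 28 | 4·4+3·0+6·1+1·6 = 28
gcd(4,4,3,6,1) = 1

Coefficients: [4, 4, 3, 6, 1]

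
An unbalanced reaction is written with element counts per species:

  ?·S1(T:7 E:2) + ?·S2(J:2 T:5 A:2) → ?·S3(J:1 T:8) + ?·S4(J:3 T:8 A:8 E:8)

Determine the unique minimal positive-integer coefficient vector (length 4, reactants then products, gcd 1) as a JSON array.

Coefficients: [4, 4, 5, 1]

J: 4·0+4·2 = 8 | 5·1+1·3 = 8
T: 4·7+4·5 = 48 | 5·8+1·8 = 48
A: 4·0+4·2 = 8 | 5·0+1·8 = 8
E: 4·2+4·0 = 8 | 5·0+1·8 = 8
gcd(4,4,5,1) = 1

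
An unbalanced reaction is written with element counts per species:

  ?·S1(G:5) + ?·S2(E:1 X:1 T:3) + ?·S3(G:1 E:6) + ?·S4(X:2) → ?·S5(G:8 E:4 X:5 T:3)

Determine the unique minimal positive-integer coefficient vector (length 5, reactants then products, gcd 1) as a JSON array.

Coefficients: [3, 2, 1, 4, 2]

G: 3·5+2·0+1·1+4·0 = 16 | 2·8 = 16
E: 3·0+2·1+1·6+4·0 = 8 | 2·4 = 8
X: 3·0+2·1+1·0+4·2 = 10 | 2·5 = 10
T: 3·0+2·3+1·0+4·0 = 6 | 2·3 = 6
gcd(3,2,1,4,2) = 1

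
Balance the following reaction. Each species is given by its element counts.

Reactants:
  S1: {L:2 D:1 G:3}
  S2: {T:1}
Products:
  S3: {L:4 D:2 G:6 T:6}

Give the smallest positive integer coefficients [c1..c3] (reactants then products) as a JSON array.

Coefficients: [2, 6, 1]

L: 2·2+6·0 = 4 | 1·4 = 4
D: 2·1+6·0 = 2 | 1·2 = 2
G: 2·3+6·0 = 6 | 1·6 = 6
T: 2·0+6·1 = 6 | 1·6 = 6
gcd(2,6,1) = 1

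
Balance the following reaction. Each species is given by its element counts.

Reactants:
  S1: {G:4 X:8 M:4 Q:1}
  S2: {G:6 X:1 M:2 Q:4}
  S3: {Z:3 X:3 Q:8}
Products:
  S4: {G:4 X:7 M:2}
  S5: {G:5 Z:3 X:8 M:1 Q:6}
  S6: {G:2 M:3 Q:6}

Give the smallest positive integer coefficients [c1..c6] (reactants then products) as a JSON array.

Coefficients: [4, 5, 6, 1, 6, 6]

G: 4·4+5·6+6·0 = 46 | 1·4+6·5+6·2 = 46
Z: 4·0+5·0+6·3 = 18 | 1·0+6·3+6·0 = 18
X: 4·8+5·1+6·3 = 55 | 1·7+6·8+6·0 = 55
M: 4·4+5·2+6·0 = 26 | 1·2+6·1+6·3 = 26
Q: 4·1+5·4+6·8 = 72 | 1·0+6·6+6·6 = 72
gcd(4,5,6,1,6,6) = 1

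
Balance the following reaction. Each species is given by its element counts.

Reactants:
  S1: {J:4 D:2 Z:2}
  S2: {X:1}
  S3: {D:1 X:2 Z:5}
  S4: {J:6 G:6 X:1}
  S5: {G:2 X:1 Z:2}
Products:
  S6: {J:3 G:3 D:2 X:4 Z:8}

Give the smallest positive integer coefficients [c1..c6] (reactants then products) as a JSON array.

Coefficients: [3, 5, 6, 1, 6, 6]

J: 3·4+5·0+6·0+1·6+6·0 = 18 | 6·3 = 18
G: 3·0+5·0+6·0+1·6+6·2 = 18 | 6·3 = 18
D: 3·2+5·0+6·1+1·0+6·0 = 12 | 6·2 = 12
X: 3·0+5·1+6·2+1·1+6·1 = 24 | 6·4 = 24
Z: 3·2+5·0+6·5+1·0+6·2 = 48 | 6·8 = 48
gcd(3,5,6,1,6,6) = 1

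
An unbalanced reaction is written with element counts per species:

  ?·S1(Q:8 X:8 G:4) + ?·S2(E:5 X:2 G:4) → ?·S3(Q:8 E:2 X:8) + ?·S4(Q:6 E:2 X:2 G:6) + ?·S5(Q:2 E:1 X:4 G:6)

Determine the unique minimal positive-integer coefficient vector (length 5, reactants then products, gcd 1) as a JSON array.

Coefficients: [6, 3, 4, 1, 5]

Q: 6·8+3·0 = 48 | 4·8+1·6+5·2 = 48
E: 6·0+3·5 = 15 | 4·2+1·2+5·1 = 15
X: 6·8+3·2 = 54 | 4·8+1·2+5·4 = 54
G: 6·4+3·4 = 36 | 4·0+1·6+5·6 = 36
gcd(6,3,4,1,5) = 1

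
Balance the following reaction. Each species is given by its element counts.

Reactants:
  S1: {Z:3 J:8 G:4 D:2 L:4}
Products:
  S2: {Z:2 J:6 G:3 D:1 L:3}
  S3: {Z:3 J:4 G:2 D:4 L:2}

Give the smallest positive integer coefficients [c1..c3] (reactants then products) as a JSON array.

Coefficients: [5, 6, 1]

Z: 5·3 = 15 | 6·2+1·3 = 15
J: 5·8 = 40 | 6·6+1·4 = 40
G: 5·4 = 20 | 6·3+1·2 = 20
D: 5·2 = 10 | 6·1+1·4 = 10
L: 5·4 = 20 | 6·3+1·2 = 20
gcd(5,6,1) = 1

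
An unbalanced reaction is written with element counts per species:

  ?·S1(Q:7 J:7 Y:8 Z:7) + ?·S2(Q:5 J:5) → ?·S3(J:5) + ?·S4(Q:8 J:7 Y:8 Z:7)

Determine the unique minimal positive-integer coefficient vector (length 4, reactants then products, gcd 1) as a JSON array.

Q: 5·7+1·5 = 40 | 1·0+5·8 = 40
J: 5·7+1·5 = 40 | 1·5+5·7 = 40
Y: 5·8+1·0 = 40 | 1·0+5·8 = 40
Z: 5·7+1·0 = 35 | 1·0+5·7 = 35
gcd(5,1,1,5) = 1

Coefficients: [5, 1, 1, 5]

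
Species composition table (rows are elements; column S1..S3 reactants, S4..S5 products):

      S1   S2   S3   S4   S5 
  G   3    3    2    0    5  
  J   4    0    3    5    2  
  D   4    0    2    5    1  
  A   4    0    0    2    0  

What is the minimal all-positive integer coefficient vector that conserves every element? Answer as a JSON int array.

G: 1·3+5·3+6·2 = 30 | 2·0+6·5 = 30
J: 1·4+5·0+6·3 = 22 | 2·5+6·2 = 22
D: 1·4+5·0+6·2 = 16 | 2·5+6·1 = 16
A: 1·4+5·0+6·0 = 4 | 2·2+6·0 = 4
gcd(1,5,6,2,6) = 1

Coefficients: [1, 5, 6, 2, 6]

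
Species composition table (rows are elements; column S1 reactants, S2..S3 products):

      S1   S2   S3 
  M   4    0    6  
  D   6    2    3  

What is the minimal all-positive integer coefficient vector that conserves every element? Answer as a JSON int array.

Coefficients: [3, 6, 2]

M: 3·4 = 12 | 6·0+2·6 = 12
D: 3·6 = 18 | 6·2+2·3 = 18
gcd(3,6,2) = 1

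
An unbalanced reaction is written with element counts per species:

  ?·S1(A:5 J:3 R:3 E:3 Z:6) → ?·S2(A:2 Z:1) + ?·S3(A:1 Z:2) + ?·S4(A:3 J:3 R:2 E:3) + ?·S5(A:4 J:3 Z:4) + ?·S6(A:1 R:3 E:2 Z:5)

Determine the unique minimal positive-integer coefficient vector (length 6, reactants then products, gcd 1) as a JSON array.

A: 5·5 = 25 | 1·2+3·1+3·3+2·4+3·1 = 25
J: 5·3 = 15 | 1·0+3·0+3·3+2·3+3·0 = 15
R: 5·3 = 15 | 1·0+3·0+3·2+2·0+3·3 = 15
E: 5·3 = 15 | 1·0+3·0+3·3+2·0+3·2 = 15
Z: 5·6 = 30 | 1·1+3·2+3·0+2·4+3·5 = 30
gcd(5,1,3,3,2,3) = 1

Coefficients: [5, 1, 3, 3, 2, 3]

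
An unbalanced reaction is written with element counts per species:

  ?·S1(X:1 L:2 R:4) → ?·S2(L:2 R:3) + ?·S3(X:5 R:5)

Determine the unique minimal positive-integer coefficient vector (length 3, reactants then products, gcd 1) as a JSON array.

Coefficients: [5, 5, 1]

X: 5·1 = 5 | 5·0+1·5 = 5
L: 5·2 = 10 | 5·2+1·0 = 10
R: 5·4 = 20 | 5·3+1·5 = 20
gcd(5,5,1) = 1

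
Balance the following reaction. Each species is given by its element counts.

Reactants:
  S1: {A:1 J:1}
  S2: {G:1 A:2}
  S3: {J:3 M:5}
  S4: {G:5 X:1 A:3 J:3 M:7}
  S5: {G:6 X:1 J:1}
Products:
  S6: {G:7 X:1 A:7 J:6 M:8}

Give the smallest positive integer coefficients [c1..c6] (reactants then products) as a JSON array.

Coefficients: [5, 5, 2, 2, 1, 3]

G: 5·0+5·1+2·0+2·5+1·6 = 21 | 3·7 = 21
X: 5·0+5·0+2·0+2·1+1·1 = 3 | 3·1 = 3
A: 5·1+5·2+2·0+2·3+1·0 = 21 | 3·7 = 21
J: 5·1+5·0+2·3+2·3+1·1 = 18 | 3·6 = 18
M: 5·0+5·0+2·5+2·7+1·0 = 24 | 3·8 = 24
gcd(5,5,2,2,1,3) = 1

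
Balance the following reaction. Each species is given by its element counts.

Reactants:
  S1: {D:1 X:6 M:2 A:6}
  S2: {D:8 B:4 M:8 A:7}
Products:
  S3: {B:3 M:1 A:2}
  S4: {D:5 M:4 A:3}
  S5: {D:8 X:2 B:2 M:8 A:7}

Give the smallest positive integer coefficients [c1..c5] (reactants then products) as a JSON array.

D: 1·1+6·8 = 49 | 6·0+5·5+3·8 = 49
X: 1·6+6·0 = 6 | 6·0+5·0+3·2 = 6
B: 1·0+6·4 = 24 | 6·3+5·0+3·2 = 24
M: 1·2+6·8 = 50 | 6·1+5·4+3·8 = 50
A: 1·6+6·7 = 48 | 6·2+5·3+3·7 = 48
gcd(1,6,6,5,3) = 1

Coefficients: [1, 6, 6, 5, 3]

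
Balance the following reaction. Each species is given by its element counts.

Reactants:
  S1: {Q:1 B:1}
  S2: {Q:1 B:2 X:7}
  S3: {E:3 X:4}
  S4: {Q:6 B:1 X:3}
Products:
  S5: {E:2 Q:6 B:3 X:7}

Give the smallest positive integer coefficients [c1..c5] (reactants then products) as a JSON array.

Coefficients: [5, 1, 2, 2, 3]

E: 5·0+1·0+2·3+2·0 = 6 | 3·2 = 6
Q: 5·1+1·1+2·0+2·6 = 18 | 3·6 = 18
B: 5·1+1·2+2·0+2·1 = 9 | 3·3 = 9
X: 5·0+1·7+2·4+2·3 = 21 | 3·7 = 21
gcd(5,1,2,2,3) = 1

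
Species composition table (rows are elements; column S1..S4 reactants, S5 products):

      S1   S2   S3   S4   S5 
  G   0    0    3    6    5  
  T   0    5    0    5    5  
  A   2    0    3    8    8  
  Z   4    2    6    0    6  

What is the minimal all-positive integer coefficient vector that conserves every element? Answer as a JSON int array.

Coefficients: [5, 2, 2, 4, 6]

G: 5·0+2·0+2·3+4·6 = 30 | 6·5 = 30
T: 5·0+2·5+2·0+4·5 = 30 | 6·5 = 30
A: 5·2+2·0+2·3+4·8 = 48 | 6·8 = 48
Z: 5·4+2·2+2·6+4·0 = 36 | 6·6 = 36
gcd(5,2,2,4,6) = 1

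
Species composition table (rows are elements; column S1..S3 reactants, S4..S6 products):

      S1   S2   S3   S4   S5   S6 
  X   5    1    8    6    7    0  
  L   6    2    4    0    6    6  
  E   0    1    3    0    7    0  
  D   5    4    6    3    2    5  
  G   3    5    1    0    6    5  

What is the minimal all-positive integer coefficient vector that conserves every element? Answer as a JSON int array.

X: 5·5+4·1+1·8 = 37 | 5·6+1·7+6·0 = 37
L: 5·6+4·2+1·4 = 42 | 5·0+1·6+6·6 = 42
E: 5·0+4·1+1·3 = 7 | 5·0+1·7+6·0 = 7
D: 5·5+4·4+1·6 = 47 | 5·3+1·2+6·5 = 47
G: 5·3+4·5+1·1 = 36 | 5·0+1·6+6·5 = 36
gcd(5,4,1,5,1,6) = 1

Coefficients: [5, 4, 1, 5, 1, 6]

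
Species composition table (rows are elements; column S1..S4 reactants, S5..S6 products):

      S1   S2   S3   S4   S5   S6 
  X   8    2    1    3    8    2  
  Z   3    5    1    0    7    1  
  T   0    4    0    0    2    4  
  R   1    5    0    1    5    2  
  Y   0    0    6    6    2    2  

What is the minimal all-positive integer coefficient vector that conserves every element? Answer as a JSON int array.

X: 3·8+4·2+1·1+1·3 = 36 | 4·8+2·2 = 36
Z: 3·3+4·5+1·1+1·0 = 30 | 4·7+2·1 = 30
T: 3·0+4·4+1·0+1·0 = 16 | 4·2+2·4 = 16
R: 3·1+4·5+1·0+1·1 = 24 | 4·5+2·2 = 24
Y: 3·0+4·0+1·6+1·6 = 12 | 4·2+2·2 = 12
gcd(3,4,1,1,4,2) = 1

Coefficients: [3, 4, 1, 1, 4, 2]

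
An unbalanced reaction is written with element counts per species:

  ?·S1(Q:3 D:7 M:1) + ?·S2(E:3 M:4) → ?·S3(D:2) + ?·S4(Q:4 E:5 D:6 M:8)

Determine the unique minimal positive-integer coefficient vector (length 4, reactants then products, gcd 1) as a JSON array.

Q: 4·3+5·0 = 12 | 5·0+3·4 = 12
E: 4·0+5·3 = 15 | 5·0+3·5 = 15
D: 4·7+5·0 = 28 | 5·2+3·6 = 28
M: 4·1+5·4 = 24 | 5·0+3·8 = 24
gcd(4,5,5,3) = 1

Coefficients: [4, 5, 5, 3]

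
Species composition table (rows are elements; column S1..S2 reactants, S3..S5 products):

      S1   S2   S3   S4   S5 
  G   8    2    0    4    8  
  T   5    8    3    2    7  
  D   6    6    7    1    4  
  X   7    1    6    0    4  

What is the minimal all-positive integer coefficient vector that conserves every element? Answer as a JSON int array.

Coefficients: [4, 2, 3, 3, 3]

G: 4·8+2·2 = 36 | 3·0+3·4+3·8 = 36
T: 4·5+2·8 = 36 | 3·3+3·2+3·7 = 36
D: 4·6+2·6 = 36 | 3·7+3·1+3·4 = 36
X: 4·7+2·1 = 30 | 3·6+3·0+3·4 = 30
gcd(4,2,3,3,3) = 1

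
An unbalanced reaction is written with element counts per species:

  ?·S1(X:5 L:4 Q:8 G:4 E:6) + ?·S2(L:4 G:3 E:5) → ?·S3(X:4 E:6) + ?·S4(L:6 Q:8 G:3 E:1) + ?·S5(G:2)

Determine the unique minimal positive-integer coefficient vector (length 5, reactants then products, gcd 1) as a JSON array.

X: 4·5+2·0 = 20 | 5·4+4·0+5·0 = 20
L: 4·4+2·4 = 24 | 5·0+4·6+5·0 = 24
Q: 4·8+2·0 = 32 | 5·0+4·8+5·0 = 32
G: 4·4+2·3 = 22 | 5·0+4·3+5·2 = 22
E: 4·6+2·5 = 34 | 5·6+4·1+5·0 = 34
gcd(4,2,5,4,5) = 1

Coefficients: [4, 2, 5, 4, 5]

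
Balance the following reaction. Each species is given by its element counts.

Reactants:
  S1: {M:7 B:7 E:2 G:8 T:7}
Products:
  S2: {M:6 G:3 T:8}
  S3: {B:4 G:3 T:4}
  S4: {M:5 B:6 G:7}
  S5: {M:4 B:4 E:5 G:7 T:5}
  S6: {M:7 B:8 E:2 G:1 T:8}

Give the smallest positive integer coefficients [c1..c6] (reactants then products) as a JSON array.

M: 6·7 = 42 | 2·6+2·0+3·5+2·4+1·7 = 42
B: 6·7 = 42 | 2·0+2·4+3·6+2·4+1·8 = 42
E: 6·2 = 12 | 2·0+2·0+3·0+2·5+1·2 = 12
G: 6·8 = 48 | 2·3+2·3+3·7+2·7+1·1 = 48
T: 6·7 = 42 | 2·8+2·4+3·0+2·5+1·8 = 42
gcd(6,2,2,3,2,1) = 1

Coefficients: [6, 2, 2, 3, 2, 1]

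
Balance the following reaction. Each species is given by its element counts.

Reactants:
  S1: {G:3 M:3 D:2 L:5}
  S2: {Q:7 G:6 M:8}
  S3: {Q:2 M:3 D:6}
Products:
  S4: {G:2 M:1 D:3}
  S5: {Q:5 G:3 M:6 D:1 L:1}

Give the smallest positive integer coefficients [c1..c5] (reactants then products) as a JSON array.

Q: 1·0+3·7+2·2 = 25 | 3·0+5·5 = 25
G: 1·3+3·6+2·0 = 21 | 3·2+5·3 = 21
M: 1·3+3·8+2·3 = 33 | 3·1+5·6 = 33
D: 1·2+3·0+2·6 = 14 | 3·3+5·1 = 14
L: 1·5+3·0+2·0 = 5 | 3·0+5·1 = 5
gcd(1,3,2,3,5) = 1

Coefficients: [1, 3, 2, 3, 5]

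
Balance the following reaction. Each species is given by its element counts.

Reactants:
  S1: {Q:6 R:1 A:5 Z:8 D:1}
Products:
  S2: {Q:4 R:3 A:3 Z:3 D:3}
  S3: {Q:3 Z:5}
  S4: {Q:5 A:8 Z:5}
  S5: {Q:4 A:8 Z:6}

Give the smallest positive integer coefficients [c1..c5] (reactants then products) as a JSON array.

Coefficients: [6, 2, 5, 1, 2]

Q: 6·6 = 36 | 2·4+5·3+1·5+2·4 = 36
R: 6·1 = 6 | 2·3+5·0+1·0+2·0 = 6
A: 6·5 = 30 | 2·3+5·0+1·8+2·8 = 30
Z: 6·8 = 48 | 2·3+5·5+1·5+2·6 = 48
D: 6·1 = 6 | 2·3+5·0+1·0+2·0 = 6
gcd(6,2,5,1,2) = 1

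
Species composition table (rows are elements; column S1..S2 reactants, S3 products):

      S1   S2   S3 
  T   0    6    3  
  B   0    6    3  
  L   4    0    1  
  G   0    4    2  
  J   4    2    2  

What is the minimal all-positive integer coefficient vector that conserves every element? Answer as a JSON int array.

Coefficients: [1, 2, 4]

T: 1·0+2·6 = 12 | 4·3 = 12
B: 1·0+2·6 = 12 | 4·3 = 12
L: 1·4+2·0 = 4 | 4·1 = 4
G: 1·0+2·4 = 8 | 4·2 = 8
J: 1·4+2·2 = 8 | 4·2 = 8
gcd(1,2,4) = 1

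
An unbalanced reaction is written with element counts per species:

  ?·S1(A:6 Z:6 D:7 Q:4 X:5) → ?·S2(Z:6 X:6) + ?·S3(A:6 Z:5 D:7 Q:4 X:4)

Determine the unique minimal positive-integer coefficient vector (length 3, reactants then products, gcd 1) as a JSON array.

A: 6·6 = 36 | 1·0+6·6 = 36
Z: 6·6 = 36 | 1·6+6·5 = 36
D: 6·7 = 42 | 1·0+6·7 = 42
Q: 6·4 = 24 | 1·0+6·4 = 24
X: 6·5 = 30 | 1·6+6·4 = 30
gcd(6,1,6) = 1

Coefficients: [6, 1, 6]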